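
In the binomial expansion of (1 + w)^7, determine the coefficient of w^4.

35

The general term is C(7,j)·(1)^j·(w)^(7-j); the w^4 term has j = 3.
C(7,3) = 35.
Coefficient = C(7,3) = 35.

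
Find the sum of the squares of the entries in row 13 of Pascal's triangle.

10400600

By Vandermonde's identity, Σ C(13,r)² = C(26,13) = 10400600.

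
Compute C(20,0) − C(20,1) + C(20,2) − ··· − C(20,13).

-27132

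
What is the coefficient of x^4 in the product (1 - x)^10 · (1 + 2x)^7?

Coefficient of x^4 = Σ_{j} C(10,j)·(-1)^j·C(7,4-j)·2^(4-j) for j from 0 to 4.
= 560 + (-2800) + 3780 + (-1680) + 210 = 70.

70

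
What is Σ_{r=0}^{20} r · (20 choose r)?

Since r·C(20,r) = 20·C(19,r−1), the sum is 20·2^19 = 20·524288 = 10485760.

10485760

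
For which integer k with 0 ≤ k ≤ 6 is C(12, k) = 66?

C(12,k) increases on 0 ≤ k ≤ 6. C(12,1) = 12 and C(12,2) = 66, so k = 2.

2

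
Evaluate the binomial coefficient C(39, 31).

61523748

C(39,31) = C(39,8) by symmetry.
C(39,8) = (39·38·37·36·35·34·33·32) / 8! = 2480637519360 / 40320 = 61523748.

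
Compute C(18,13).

8568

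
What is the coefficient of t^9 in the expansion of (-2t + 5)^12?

-14080000

The general term is C(12,j)·(-2t)^j·(5)^(12-j); the t^9 term has j = 9.
C(12,9) = 220.
Coefficient = C(12,9) · (-2)^9 · 5^3 = 220 · (-512) · 125 = -14080000.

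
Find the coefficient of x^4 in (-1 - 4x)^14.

The general term is C(14,j)·(-1)^j·(-4x)^(14-j); the x^4 term has j = 10.
C(14,10) = 1001.
Coefficient = C(14,10) · (-4)^4 = 1001 · 256 = 256256.

256256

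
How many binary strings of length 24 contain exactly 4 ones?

Choose the 4 positions: C(24,4) = 10626.

10626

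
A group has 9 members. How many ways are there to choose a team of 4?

126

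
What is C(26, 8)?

1562275

C(26,8) = (26·25·24·23·22·21·20·19) / 8! = 62990928000 / 40320 = 1562275.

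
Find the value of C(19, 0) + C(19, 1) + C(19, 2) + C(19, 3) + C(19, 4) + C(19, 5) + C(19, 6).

43796

1 + 19 + 171 + 969 + 3876 + 11628 + 27132 = 43796.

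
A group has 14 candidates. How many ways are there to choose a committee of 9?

2002

This is C(14,9) = 2002.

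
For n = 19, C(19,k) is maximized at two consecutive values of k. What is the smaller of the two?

For odd n = 19, C(19,k) peaks at k = (n−1)/2 and (n+1)/2; the smaller is 9.

9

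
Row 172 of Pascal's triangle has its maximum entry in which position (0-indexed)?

86

C(172,j) is maximized at j = 172/2 = 86.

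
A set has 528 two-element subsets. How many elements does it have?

n(n−1)/2 = 528 ⇒ n(n−1) = 1056. Since 33·32 = 1056, n = 33.

33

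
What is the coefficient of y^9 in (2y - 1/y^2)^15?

860160

General term: C(15,j)·(2y)^j·(-1/y^2)^(15-j), with y-exponent 1j − 2(15−j) = 3j − 30.
Set 3j − 30 = 9: j = 13.
C(15,13) = 105; 2^13 = 8192; (-1)^2 = 1.
Coefficient = 105 · 8192 · 1 = 860160.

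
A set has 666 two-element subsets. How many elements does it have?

37

n(n−1)/2 = 666 ⇒ n(n−1) = 1332. Since 37·36 = 1332, n = 37.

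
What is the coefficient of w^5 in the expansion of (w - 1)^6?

-6

The general term is C(6,j)·(w)^j·(-1)^(6-j); the w^5 term has j = 5.
C(6,5) = 6.
Coefficient = C(6,5) · (-1)^1 = 6 · (-1) = -6.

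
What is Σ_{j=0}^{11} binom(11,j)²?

705432

By Vandermonde's identity, Σ C(11,j)² = C(22,11) = 705432.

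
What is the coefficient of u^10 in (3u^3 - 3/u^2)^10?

General term: C(10,j)·(3u^3)^j·(-3/u^2)^(10-j), with u-exponent 3j − 2(10−j) = 5j − 20.
Set 5j − 20 = 10: j = 6.
C(10,6) = 210; 3^6 = 729; (-3)^4 = 81.
Coefficient = 210 · 729 · 81 = 12400290.

12400290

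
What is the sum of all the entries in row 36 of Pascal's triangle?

Setting x = 1 in (1+x)^36 gives Σ C(36,i) = 2^36 = 68719476736.

68719476736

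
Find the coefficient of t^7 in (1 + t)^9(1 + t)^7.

11440

(1 + t)^9(1 + t)^7 = (1 + t)^16, so the coefficient of t^7 is C(16,7)·1^7 = 11440·1 = 11440.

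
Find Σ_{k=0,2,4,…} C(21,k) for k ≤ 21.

Even-k terms of row 21 sum to 2^20 = 1048576.

1048576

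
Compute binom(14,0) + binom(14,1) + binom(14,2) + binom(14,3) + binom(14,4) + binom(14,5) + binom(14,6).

6476

1 + 14 + 91 + 364 + 1001 + 2002 + 3003 = 6476.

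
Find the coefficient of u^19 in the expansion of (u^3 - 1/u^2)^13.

General term: C(13,j)·(u^3)^j·(-1/u^2)^(13-j), with u-exponent 3j − 2(13−j) = 5j − 26.
Set 5j − 26 = 19: j = 9.
C(13,9) = 715; 1^9 = 1; (-1)^4 = 1.
Coefficient = 715 · 1 · 1 = 715.

715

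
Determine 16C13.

C(16,13) = C(16,3) by symmetry.
C(16,3) = (16·15·14) / 3! = 3360 / 6 = 560.

560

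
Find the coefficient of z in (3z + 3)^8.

52488

The general term is C(8,j)·(3z)^j·(3)^(8-j); the z^1 term has j = 1.
C(8,1) = 8.
Coefficient = C(8,1) · 3^1 · 3^7 = 8 · 3 · 2187 = 52488.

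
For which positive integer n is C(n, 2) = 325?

26

n(n−1)/2 = 325 ⇒ n(n−1) = 650. Since 26·25 = 650, n = 26.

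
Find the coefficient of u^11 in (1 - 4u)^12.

-50331648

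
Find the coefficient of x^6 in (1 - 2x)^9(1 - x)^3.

Coefficient of x^6 = Σ_{j} C(9,j)·(-2)^j·C(3,6-j)·(-1)^(6-j) for j from 3 to 6.
= 672 + 6048 + 12096 + 5376 = 24192.

24192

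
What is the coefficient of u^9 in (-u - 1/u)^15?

-455

General term: C(15,j)·(-u)^j·(-1/u)^(15-j), with u-exponent 1j − 1(15−j) = 2j − 15.
Set 2j − 15 = 9: j = 12.
C(15,12) = 455; (-1)^12 = 1; (-1)^3 = -1.
Coefficient = 455 · 1 · (-1) = -455.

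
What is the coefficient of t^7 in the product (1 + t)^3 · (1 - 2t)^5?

Coefficient of t^7 = Σ_{j} C(3,j)·1^j·C(5,7-j)·(-2)^(7-j) for j from 2 to 3.
= (-96) + 80 = -16.

-16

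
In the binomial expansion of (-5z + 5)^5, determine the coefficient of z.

-15625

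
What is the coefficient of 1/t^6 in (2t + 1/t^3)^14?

1025024

General term: C(14,j)·(2t)^j·(1/t^3)^(14-j), with t-exponent 1j − 3(14−j) = 4j − 42.
Set 4j − 42 = -6: j = 9.
C(14,9) = 2002; 2^9 = 512; 1^5 = 1.
Coefficient = 2002 · 512 · 1 = 1025024.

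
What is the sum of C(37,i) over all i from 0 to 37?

137438953472

Setting x = 1 in (1+x)^37 gives Σ C(37,i) = 2^37 = 137438953472.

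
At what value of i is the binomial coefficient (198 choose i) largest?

C(198,i) is maximized at i = 198/2 = 99.

99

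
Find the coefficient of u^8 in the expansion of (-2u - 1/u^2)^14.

372736

General term: C(14,j)·(-2u)^j·(-1/u^2)^(14-j), with u-exponent 1j − 2(14−j) = 3j − 28.
Set 3j − 28 = 8: j = 12.
C(14,12) = 91; (-2)^12 = 4096; (-1)^2 = 1.
Coefficient = 91 · 4096 · 1 = 372736.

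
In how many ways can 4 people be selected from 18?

3060

This is C(18,4) = 3060.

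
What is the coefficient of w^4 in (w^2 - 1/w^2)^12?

General term: C(12,j)·(w^2)^j·(-1/w^2)^(12-j), with w-exponent 2j − 2(12−j) = 4j − 24.
Set 4j − 24 = 4: j = 7.
C(12,7) = 792; 1^7 = 1; (-1)^5 = -1.
Coefficient = 792 · 1 · (-1) = -792.

-792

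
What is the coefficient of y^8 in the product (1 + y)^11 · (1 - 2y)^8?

1125

Coefficient of y^8 = Σ_{j} C(11,j)·1^j·C(8,8-j)·(-2)^(8-j) for j from 0 to 8.
= 256 + (-11264) + 98560 + (-295680) + 369600 + (-206976) + 51744 + (-5280) + 165 = 1125.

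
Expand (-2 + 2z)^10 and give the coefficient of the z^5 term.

The general term is C(10,j)·(-2)^j·(2z)^(10-j); the z^5 term has j = 5.
C(10,5) = 252.
Coefficient = C(10,5) · (-2)^5 · 2^5 = 252 · (-32) · 32 = -258048.

-258048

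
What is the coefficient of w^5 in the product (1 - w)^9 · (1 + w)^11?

72

Coefficient of w^5 = Σ_{j} C(9,j)·(-1)^j·C(11,5-j)·1^(5-j) for j from 0 to 5.
= 462 + (-2970) + 5940 + (-4620) + 1386 + (-126) = 72.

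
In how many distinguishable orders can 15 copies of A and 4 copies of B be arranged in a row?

3876

Choose positions for the A's: C(19,15) = 3876.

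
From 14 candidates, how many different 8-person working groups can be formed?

This is C(14,8) = 3003.

3003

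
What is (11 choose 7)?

C(11,7) = C(11,4) by symmetry.
C(11,4) = (11·10·9·8) / 4! = 7920 / 24 = 330.

330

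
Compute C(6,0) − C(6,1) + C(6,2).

10

The partial alternating sum Σ_{k=0}^{2} (−1)^k C(6,k) = (−1)^2 C(5,2) = 10.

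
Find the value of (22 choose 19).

1540

C(22,19) = C(22,3) by symmetry.
C(22,3) = (22·21·20) / 3! = 9240 / 6 = 1540.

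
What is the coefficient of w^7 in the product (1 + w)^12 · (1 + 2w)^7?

391912

Coefficient of w^7 = Σ_{j} C(12,j)·1^j·C(7,7-j)·2^(7-j) for j from 0 to 7.
= 128 + 5376 + 44352 + 123200 + 138600 + 66528 + 12936 + 792 = 391912.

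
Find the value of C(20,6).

38760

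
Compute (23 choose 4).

8855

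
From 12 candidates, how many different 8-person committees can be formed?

This is C(12,8) = 495.

495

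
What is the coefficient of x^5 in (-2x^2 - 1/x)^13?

General term: C(13,j)·(-2x^2)^j·(-1/x)^(13-j), with x-exponent 2j − 1(13−j) = 3j − 13.
Set 3j − 13 = 5: j = 6.
C(13,6) = 1716; (-2)^6 = 64; (-1)^7 = -1.
Coefficient = 1716 · 64 · (-1) = -109824.

-109824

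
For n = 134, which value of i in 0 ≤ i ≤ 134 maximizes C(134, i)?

C(134,i) is maximized at i = 134/2 = 67.

67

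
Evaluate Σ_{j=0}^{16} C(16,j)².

By Vandermonde's identity, Σ C(16,j)² = C(32,16) = 601080390.

601080390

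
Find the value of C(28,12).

30421755

C(28,12) = (28·27·26·25·24·23·22·21·20·19·18·17) / 12! = 14572069319808000 / 479001600 = 30421755.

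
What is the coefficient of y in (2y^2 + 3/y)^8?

General term: C(8,j)·(2y^2)^j·(3/y)^(8-j), with y-exponent 2j − 1(8−j) = 3j − 8.
Set 3j − 8 = 1: j = 3.
C(8,3) = 56; 2^3 = 8; 3^5 = 243.
Coefficient = 56 · 8 · 243 = 108864.

108864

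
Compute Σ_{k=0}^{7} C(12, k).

3302

1 + 12 + 66 + 220 + 495 + 792 + 924 + 792 = 3302.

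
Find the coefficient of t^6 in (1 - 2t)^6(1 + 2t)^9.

Coefficient of t^6 = Σ_{j} C(6,j)·(-2)^j·C(9,6-j)·2^(6-j) for j from 0 to 6.
= 5376 + (-48384) + 120960 + (-107520) + 34560 + (-3456) + 64 = 1600.

1600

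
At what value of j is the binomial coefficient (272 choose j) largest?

136

C(272,j) is maximized at j = 272/2 = 136.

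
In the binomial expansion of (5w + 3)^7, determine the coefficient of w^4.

590625

The general term is C(7,j)·(5w)^j·(3)^(7-j); the w^4 term has j = 4.
C(7,4) = 35.
Coefficient = C(7,4) · 5^4 · 3^3 = 35 · 625 · 27 = 590625.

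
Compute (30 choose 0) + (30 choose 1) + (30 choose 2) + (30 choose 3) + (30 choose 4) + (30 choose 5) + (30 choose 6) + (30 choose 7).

1 + 30 + 435 + 4060 + 27405 + 142506 + 593775 + 2035800 = 2804012.

2804012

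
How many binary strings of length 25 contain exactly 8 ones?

Choose the 8 positions: C(25,8) = 1081575.

1081575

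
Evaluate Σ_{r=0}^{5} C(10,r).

1 + 10 + 45 + 120 + 210 + 252 = 638.

638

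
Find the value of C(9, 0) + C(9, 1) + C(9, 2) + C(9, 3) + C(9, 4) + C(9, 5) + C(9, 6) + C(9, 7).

1 + 9 + 36 + 84 + 126 + 126 + 84 + 36 = 502.

502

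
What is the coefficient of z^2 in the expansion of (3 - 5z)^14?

1209028275

The general term is C(14,j)·(3)^j·(-5z)^(14-j); the z^2 term has j = 12.
C(14,12) = 91.
Coefficient = C(14,12) · 3^12 · (-5)^2 = 91 · 531441 · 25 = 1209028275.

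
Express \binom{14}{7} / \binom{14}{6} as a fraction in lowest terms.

C(n,k+1)/C(n,k) = (n−k)/(k+1) = (14−6)/(6+1) = 8/7.

8/7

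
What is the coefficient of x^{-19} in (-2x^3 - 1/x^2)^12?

24

General term: C(12,j)·(-2x^3)^j·(-1/x^2)^(12-j), with x-exponent 3j − 2(12−j) = 5j − 24.
Set 5j − 24 = -19: j = 1.
C(12,1) = 12; (-2)^1 = -2; (-1)^11 = -1.
Coefficient = 12 · (-2) · (-1) = 24.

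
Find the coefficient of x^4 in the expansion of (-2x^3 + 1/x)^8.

-448

General term: C(8,j)·(-2x^3)^j·(1/x)^(8-j), with x-exponent 3j − 1(8−j) = 4j − 8.
Set 4j − 8 = 4: j = 3.
C(8,3) = 56; (-2)^3 = -8; 1^5 = 1.
Coefficient = 56 · (-8) · 1 = -448.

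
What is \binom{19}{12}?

50388

C(19,12) = C(19,7) by symmetry.
C(19,7) = (19·18·17·16·15·14·13) / 7! = 253955520 / 5040 = 50388.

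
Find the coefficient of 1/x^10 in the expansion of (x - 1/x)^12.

General term: C(12,j)·(x)^j·(-1/x)^(12-j), with x-exponent 1j − 1(12−j) = 2j − 12.
Set 2j − 12 = -10: j = 1.
C(12,1) = 12; 1^1 = 1; (-1)^11 = -1.
Coefficient = 12 · 1 · (-1) = -12.

-12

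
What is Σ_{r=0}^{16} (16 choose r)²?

601080390

By Vandermonde's identity, Σ C(16,r)² = C(32,16) = 601080390.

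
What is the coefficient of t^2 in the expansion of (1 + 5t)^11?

1375

The general term is C(11,j)·(1)^j·(5t)^(11-j); the t^2 term has j = 9.
C(11,9) = 55.
Coefficient = C(11,9) · 5^2 = 55 · 25 = 1375.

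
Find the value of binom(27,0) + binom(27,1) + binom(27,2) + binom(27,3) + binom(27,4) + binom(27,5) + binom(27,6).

1 + 27 + 351 + 2925 + 17550 + 80730 + 296010 = 397594.

397594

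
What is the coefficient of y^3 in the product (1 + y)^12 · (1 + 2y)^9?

Coefficient of y^3 = Σ_{j} C(12,j)·1^j·C(9,3-j)·2^(3-j) for j from 0 to 3.
= 672 + 1728 + 1188 + 220 = 3808.

3808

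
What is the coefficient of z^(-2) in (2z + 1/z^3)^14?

1025024

General term: C(14,j)·(2z)^j·(1/z^3)^(14-j), with z-exponent 1j − 3(14−j) = 4j − 42.
Set 4j − 42 = -2: j = 10.
C(14,10) = 1001; 2^10 = 1024; 1^4 = 1.
Coefficient = 1001 · 1024 · 1 = 1025024.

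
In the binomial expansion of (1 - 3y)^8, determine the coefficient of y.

The general term is C(8,j)·(1)^j·(-3y)^(8-j); the y^1 term has j = 7.
C(8,7) = 8.
Coefficient = C(8,7) · (-3)^1 = 8 · (-3) = -24.

-24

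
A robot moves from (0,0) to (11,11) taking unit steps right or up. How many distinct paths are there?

705432

Each path is a sequence of 22 steps with 11 rights: C(22,11) = 705432.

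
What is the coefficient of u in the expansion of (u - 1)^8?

The general term is C(8,j)·(u)^j·(-1)^(8-j); the u^1 term has j = 1.
C(8,1) = 8.
Coefficient = C(8,1) · (-1)^7 = 8 · (-1) = -8.

-8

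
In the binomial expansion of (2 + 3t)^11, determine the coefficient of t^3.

1140480

The general term is C(11,j)·(2)^j·(3t)^(11-j); the t^3 term has j = 8.
C(11,8) = 165.
Coefficient = C(11,8) · 2^8 · 3^3 = 165 · 256 · 27 = 1140480.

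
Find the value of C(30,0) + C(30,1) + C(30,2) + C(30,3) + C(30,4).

1 + 30 + 435 + 4060 + 27405 = 31931.

31931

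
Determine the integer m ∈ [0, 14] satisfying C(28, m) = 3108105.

8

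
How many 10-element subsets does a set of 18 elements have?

C(18,10) = C(18,8) by symmetry.
C(18,8) = (18·17·16·15·14·13·12·11) / 8! = 1764322560 / 40320 = 43758.

43758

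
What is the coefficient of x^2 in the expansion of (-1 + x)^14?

91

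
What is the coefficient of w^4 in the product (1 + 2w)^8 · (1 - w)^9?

Coefficient of w^4 = Σ_{j} C(8,j)·2^j·C(9,4-j)·(-1)^(4-j) for j from 0 to 4.
= 126 + (-1344) + 4032 + (-4032) + 1120 = -98.

-98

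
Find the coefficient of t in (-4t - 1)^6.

The general term is C(6,j)·(-4t)^j·(-1)^(6-j); the t^1 term has j = 1.
C(6,1) = 6.
Coefficient = C(6,1) · (-4)^1 · (-1)^5 = 6 · (-4) · (-1) = 24.

24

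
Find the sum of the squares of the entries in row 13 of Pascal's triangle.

10400600

Σ C(13,r)² is the coefficient of x^13 in (1+x)^13(1+x)^13 = (1+x)^26, i.e. C(26,13) = 10400600.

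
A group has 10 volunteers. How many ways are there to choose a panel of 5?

This is C(10,5) = 252.

252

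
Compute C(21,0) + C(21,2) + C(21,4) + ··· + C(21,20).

Half of (1+1)^21 + (1−1)^21 gives the even-index sum: 2^20 = 1048576.

1048576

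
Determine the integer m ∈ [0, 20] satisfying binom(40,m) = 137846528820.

20

C(40,m) increases on 0 ≤ m ≤ 20. C(40,19) = 131282408400 and C(40,20) = 137846528820, so m = 20.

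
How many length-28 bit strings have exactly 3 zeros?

Choose the 3 positions: C(28,3) = 3276.

3276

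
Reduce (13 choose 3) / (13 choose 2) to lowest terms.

11/3

C(n,k+1)/C(n,k) = (n−k)/(k+1) = (13−2)/(2+1) = 11/3.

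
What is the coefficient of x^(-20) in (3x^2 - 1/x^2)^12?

-36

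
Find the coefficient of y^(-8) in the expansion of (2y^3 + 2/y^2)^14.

16400384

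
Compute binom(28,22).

C(28,22) = C(28,6) by symmetry.
C(28,6) = (28·27·26·25·24·23) / 6! = 271252800 / 720 = 376740.

376740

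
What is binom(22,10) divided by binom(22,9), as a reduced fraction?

C(n,k+1)/C(n,k) = (n−k)/(k+1) = (22−9)/(9+1) = 13/10.

13/10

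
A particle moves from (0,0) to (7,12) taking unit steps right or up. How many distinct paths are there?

50388

Each path is a sequence of 19 steps with 7 rights: C(19,7) = 50388.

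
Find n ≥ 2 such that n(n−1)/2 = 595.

35

n(n−1)/2 = 595 ⇒ n(n−1) = 1190. Since 35·34 = 1190, n = 35.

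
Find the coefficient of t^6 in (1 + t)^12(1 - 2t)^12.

Coefficient of t^6 = Σ_{j} C(12,j)·1^j·C(12,6-j)·(-2)^(6-j) for j from 0 to 6.
= 59136 + (-304128) + 522720 + (-387200) + 130680 + (-19008) + 924 = 3124.

3124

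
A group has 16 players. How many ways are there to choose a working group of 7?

11440

This is C(16,7) = 11440.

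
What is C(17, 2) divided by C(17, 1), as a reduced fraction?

C(n,k+1)/C(n,k) = (n−k)/(k+1) = (17−1)/(1+1) = 16/2 = 8.

8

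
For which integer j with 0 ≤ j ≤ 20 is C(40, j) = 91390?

C(40,j) increases on 0 ≤ j ≤ 20. C(40,3) = 9880 and C(40,4) = 91390, so j = 4.

4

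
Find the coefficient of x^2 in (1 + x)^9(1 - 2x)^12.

84

Coefficient of x^2 = Σ_{j} C(9,j)·1^j·C(12,2-j)·(-2)^(2-j) for j from 0 to 2.
= 264 + (-216) + 36 = 84.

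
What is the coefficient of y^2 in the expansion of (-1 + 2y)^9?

The general term is C(9,j)·(-1)^j·(2y)^(9-j); the y^2 term has j = 7.
C(9,7) = 36.
Coefficient = C(9,7) · (-1)^7 · 2^2 = 36 · (-1) · 4 = -144.

-144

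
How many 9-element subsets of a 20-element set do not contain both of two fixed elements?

All 9-subsets: C(20,9) = 167960. Those containing both fixed elements: C(18,7) = 31824.
167960 − 31824 = 136136.

136136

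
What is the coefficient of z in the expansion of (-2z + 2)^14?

-229376

The general term is C(14,j)·(-2z)^j·(2)^(14-j); the z^1 term has j = 1.
C(14,1) = 14.
Coefficient = C(14,1) · (-2)^1 · 2^13 = 14 · (-2) · 8192 = -229376.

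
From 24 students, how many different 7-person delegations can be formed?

This is C(24,7) = 346104.

346104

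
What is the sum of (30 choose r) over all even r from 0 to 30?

Half of (1+1)^30 + (1−1)^30 gives the even-index sum: 2^29 = 536870912.

536870912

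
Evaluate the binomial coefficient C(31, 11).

84672315

C(31,11) = (31·30·29·28·27·26·25·24·23·22·21) / 11! = 3379847863392000 / 39916800 = 84672315.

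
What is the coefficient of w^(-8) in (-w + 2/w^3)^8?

1120

General term: C(8,j)·(-w)^j·(2/w^3)^(8-j), with w-exponent 1j − 3(8−j) = 4j − 24.
Set 4j − 24 = -8: j = 4.
C(8,4) = 70; (-1)^4 = 1; 2^4 = 16.
Coefficient = 70 · 1 · 16 = 1120.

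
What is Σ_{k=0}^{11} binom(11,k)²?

705432

By Vandermonde's identity, Σ C(11,k)² = C(22,11) = 705432.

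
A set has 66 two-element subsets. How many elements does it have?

n(n−1)/2 = 66 ⇒ n(n−1) = 132. Since 12·11 = 132, n = 12.

12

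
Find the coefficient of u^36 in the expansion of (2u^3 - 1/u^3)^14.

-114688

General term: C(14,j)·(2u^3)^j·(-1/u^3)^(14-j), with u-exponent 3j − 3(14−j) = 6j − 42.
Set 6j − 42 = 36: j = 13.
C(14,13) = 14; 2^13 = 8192; (-1)^1 = -1.
Coefficient = 14 · 8192 · (-1) = -114688.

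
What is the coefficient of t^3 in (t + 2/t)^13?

41184

General term: C(13,j)·(t)^j·(2/t)^(13-j), with t-exponent 1j − 1(13−j) = 2j − 13.
Set 2j − 13 = 3: j = 8.
C(13,8) = 1287; 1^8 = 1; 2^5 = 32.
Coefficient = 1287 · 1 · 32 = 41184.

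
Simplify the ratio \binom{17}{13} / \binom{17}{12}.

5/13

C(n,k+1)/C(n,k) = (n−k)/(k+1) = (17−12)/(12+1) = 5/13.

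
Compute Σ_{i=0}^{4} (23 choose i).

10903

1 + 23 + 253 + 1771 + 8855 = 10903.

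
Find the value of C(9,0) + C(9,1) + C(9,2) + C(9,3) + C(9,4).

256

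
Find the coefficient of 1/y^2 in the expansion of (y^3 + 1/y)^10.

45

General term: C(10,j)·(y^3)^j·(1/y)^(10-j), with y-exponent 3j − 1(10−j) = 4j − 10.
Set 4j − 10 = -2: j = 2.
C(10,2) = 45; 1^2 = 1; 1^8 = 1.
Coefficient = 45 · 1 · 1 = 45.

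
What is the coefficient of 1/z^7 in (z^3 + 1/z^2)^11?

165

General term: C(11,j)·(z^3)^j·(1/z^2)^(11-j), with z-exponent 3j − 2(11−j) = 5j − 22.
Set 5j − 22 = -7: j = 3.
C(11,3) = 165; 1^3 = 1; 1^8 = 1.
Coefficient = 165 · 1 · 1 = 165.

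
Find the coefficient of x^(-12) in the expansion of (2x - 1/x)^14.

General term: C(14,j)·(2x)^j·(-1/x)^(14-j), with x-exponent 1j − 1(14−j) = 2j − 14.
Set 2j − 14 = -12: j = 1.
C(14,1) = 14; 2^1 = 2; (-1)^13 = -1.
Coefficient = 14 · 2 · (-1) = -28.

-28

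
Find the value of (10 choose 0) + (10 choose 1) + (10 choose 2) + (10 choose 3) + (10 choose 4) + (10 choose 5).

1 + 10 + 45 + 120 + 210 + 252 = 638.

638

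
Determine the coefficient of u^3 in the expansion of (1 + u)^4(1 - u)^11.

Coefficient of u^3 = Σ_{j} C(4,j)·1^j·C(11,3-j)·(-1)^(3-j) for j from 0 to 3.
= (-165) + 220 + (-66) + 4 = -7.

-7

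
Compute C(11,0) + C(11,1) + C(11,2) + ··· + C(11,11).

The entries of row 11 sum to 2^11 = 2048.

2048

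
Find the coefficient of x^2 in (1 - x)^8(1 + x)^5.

Coefficient of x^2 = Σ_{j} C(8,j)·(-1)^j·C(5,2-j)·1^(2-j) for j from 0 to 2.
= 10 + (-40) + 28 = -2.

-2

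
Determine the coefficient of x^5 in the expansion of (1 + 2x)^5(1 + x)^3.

552

Coefficient of x^5 = Σ_{j} C(5,j)·2^j·C(3,5-j)·1^(5-j) for j from 2 to 5.
= 40 + 240 + 240 + 32 = 552.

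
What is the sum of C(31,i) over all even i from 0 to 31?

1073741824

Even-i terms of row 31 sum to 2^30 = 1073741824.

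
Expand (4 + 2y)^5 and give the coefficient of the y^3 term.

1280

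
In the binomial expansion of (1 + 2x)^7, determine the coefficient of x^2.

84

The general term is C(7,j)·(1)^j·(2x)^(7-j); the x^2 term has j = 5.
C(7,5) = 21.
Coefficient = C(7,5) · 2^2 = 21 · 4 = 84.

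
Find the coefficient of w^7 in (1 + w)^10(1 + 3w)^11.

13416600

Coefficient of w^7 = Σ_{j} C(10,j)·1^j·C(11,7-j)·3^(7-j) for j from 0 to 7.
= 721710 + 3367980 + 5051970 + 3207600 + 935550 + 124740 + 6930 + 120 = 13416600.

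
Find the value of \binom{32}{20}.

225792840

C(32,20) = C(32,12) by symmetry.
C(32,12) = (32·31·30·29·28·27·26·25·24·23·22·21) / 12! = 108155131628544000 / 479001600 = 225792840.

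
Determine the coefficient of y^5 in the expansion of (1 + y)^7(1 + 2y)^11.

87955

Coefficient of y^5 = Σ_{j} C(7,j)·1^j·C(11,5-j)·2^(5-j) for j from 0 to 5.
= 14784 + 36960 + 27720 + 7700 + 770 + 21 = 87955.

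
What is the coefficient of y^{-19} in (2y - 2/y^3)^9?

General term: C(9,j)·(2y)^j·(-2/y^3)^(9-j), with y-exponent 1j − 3(9−j) = 4j − 27.
Set 4j − 27 = -19: j = 2.
C(9,2) = 36; 2^2 = 4; (-2)^7 = -128.
Coefficient = 36 · 4 · (-128) = -18432.

-18432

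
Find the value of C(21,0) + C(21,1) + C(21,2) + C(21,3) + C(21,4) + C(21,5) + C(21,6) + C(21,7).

1 + 21 + 210 + 1330 + 5985 + 20349 + 54264 + 116280 = 198440.

198440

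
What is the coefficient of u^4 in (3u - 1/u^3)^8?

-17496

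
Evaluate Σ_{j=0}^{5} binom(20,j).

21700

1 + 20 + 190 + 1140 + 4845 + 15504 = 21700.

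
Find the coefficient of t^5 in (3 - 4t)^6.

The general term is C(6,j)·(3)^j·(-4t)^(6-j); the t^5 term has j = 1.
C(6,1) = 6.
Coefficient = C(6,1) · 3^1 · (-4)^5 = 6 · 3 · (-1024) = -18432.

-18432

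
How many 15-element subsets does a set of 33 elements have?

C(33,15) = (33·32·31·30·29·28·27·26·25·24·23·22·21·20·19) / 15! = 1356265350621941760000 / 1307674368000 = 1037158320.

1037158320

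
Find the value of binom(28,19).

6906900

C(28,19) = C(28,9) by symmetry.
C(28,9) = (28·27·26·25·24·23·22·21·20) / 9! = 2506375872000 / 362880 = 6906900.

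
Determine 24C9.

C(24,9) = (24·23·22·21·20·19·18·17·16) / 9! = 474467051520 / 362880 = 1307504.

1307504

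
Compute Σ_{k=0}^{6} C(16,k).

1 + 16 + 120 + 560 + 1820 + 4368 + 8008 = 14893.

14893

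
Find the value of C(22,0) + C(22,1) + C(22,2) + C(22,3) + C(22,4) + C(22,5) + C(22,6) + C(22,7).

1 + 22 + 231 + 1540 + 7315 + 26334 + 74613 + 170544 = 280600.

280600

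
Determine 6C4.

C(6,4) = C(6,2) by symmetry.
C(6,2) = (6·5) / 2! = 30 / 2 = 15.

15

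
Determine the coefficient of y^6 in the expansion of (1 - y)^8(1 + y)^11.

Coefficient of y^6 = Σ_{j} C(8,j)·(-1)^j·C(11,6-j)·1^(6-j) for j from 0 to 6.
= 462 + (-3696) + 9240 + (-9240) + 3850 + (-616) + 28 = 28.

28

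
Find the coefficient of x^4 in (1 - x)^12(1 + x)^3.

Coefficient of x^4 = Σ_{j} C(12,j)·(-1)^j·C(3,4-j)·1^(4-j) for j from 1 to 4.
= (-12) + 198 + (-660) + 495 = 21.

21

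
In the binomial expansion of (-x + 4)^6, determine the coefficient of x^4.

240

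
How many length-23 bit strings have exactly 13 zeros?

Choose the 13 positions: C(23,13) = 1144066.

1144066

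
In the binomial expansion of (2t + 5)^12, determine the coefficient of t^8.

79200000

The general term is C(12,j)·(2t)^j·(5)^(12-j); the t^8 term has j = 8.
C(12,8) = 495.
Coefficient = C(12,8) · 2^8 · 5^4 = 495 · 256 · 625 = 79200000.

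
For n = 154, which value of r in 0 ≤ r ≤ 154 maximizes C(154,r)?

C(154,r) is maximized at r = 154/2 = 77.

77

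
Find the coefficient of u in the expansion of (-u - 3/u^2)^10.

3240

General term: C(10,j)·(-u)^j·(-3/u^2)^(10-j), with u-exponent 1j − 2(10−j) = 3j − 20.
Set 3j − 20 = 1: j = 7.
C(10,7) = 120; (-1)^7 = -1; (-3)^3 = -27.
Coefficient = 120 · (-1) · (-27) = 3240.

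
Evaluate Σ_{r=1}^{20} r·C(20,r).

Differentiating (1+x)^20 and setting x=1: Σ r·C(20,r) = 20·2^19 = 10485760.

10485760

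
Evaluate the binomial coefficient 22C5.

26334

C(22,5) = (22·21·20·19·18) / 5! = 3160080 / 120 = 26334.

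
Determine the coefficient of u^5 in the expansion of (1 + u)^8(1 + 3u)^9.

195860

Coefficient of u^5 = Σ_{j} C(8,j)·1^j·C(9,5-j)·3^(5-j) for j from 0 to 5.
= 30618 + 81648 + 63504 + 18144 + 1890 + 56 = 195860.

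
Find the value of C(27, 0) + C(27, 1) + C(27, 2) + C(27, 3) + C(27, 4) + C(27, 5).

101584

1 + 27 + 351 + 2925 + 17550 + 80730 = 101584.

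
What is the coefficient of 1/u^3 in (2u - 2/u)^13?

10543104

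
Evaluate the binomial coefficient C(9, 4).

C(9,4) = (9·8·7·6) / 4! = 3024 / 24 = 126.

126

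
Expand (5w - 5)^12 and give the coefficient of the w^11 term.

The general term is C(12,j)·(5w)^j·(-5)^(12-j); the w^11 term has j = 11.
C(12,11) = 12.
Coefficient = C(12,11) · 5^11 · (-5)^1 = 12 · 48828125 · (-5) = -2929687500.

-2929687500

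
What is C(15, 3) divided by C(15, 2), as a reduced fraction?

13/3

C(n,k+1)/C(n,k) = (n−k)/(k+1) = (15−2)/(2+1) = 13/3.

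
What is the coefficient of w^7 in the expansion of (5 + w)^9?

The general term is C(9,j)·(5)^j·(w)^(9-j); the w^7 term has j = 2.
C(9,2) = 36.
Coefficient = C(9,2) · 5^2 = 36 · 25 = 900.

900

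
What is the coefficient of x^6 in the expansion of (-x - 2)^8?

The general term is C(8,j)·(-x)^j·(-2)^(8-j); the x^6 term has j = 6.
C(8,6) = 28.
Coefficient = C(8,6) · (-2)^2 = 28 · 4 = 112.

112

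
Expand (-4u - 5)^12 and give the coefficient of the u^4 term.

The general term is C(12,j)·(-4u)^j·(-5)^(12-j); the u^4 term has j = 4.
C(12,4) = 495.
Coefficient = C(12,4) · (-4)^4 · (-5)^8 = 495 · 256 · 390625 = 49500000000.

49500000000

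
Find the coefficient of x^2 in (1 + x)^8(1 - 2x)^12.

Coefficient of x^2 = Σ_{j} C(8,j)·1^j·C(12,2-j)·(-2)^(2-j) for j from 0 to 2.
= 264 + (-192) + 28 = 100.

100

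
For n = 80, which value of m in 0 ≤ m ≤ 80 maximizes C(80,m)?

40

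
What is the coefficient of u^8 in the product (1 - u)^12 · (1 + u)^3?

99

Coefficient of u^8 = Σ_{j} C(12,j)·(-1)^j·C(3,8-j)·1^(8-j) for j from 5 to 8.
= (-792) + 2772 + (-2376) + 495 = 99.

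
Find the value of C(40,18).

113380261800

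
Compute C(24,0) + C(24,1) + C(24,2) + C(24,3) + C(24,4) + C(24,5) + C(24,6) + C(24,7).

1 + 24 + 276 + 2024 + 10626 + 42504 + 134596 + 346104 = 536155.

536155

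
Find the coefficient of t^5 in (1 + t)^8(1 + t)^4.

Coefficient of t^5 = Σ_{j} C(8,j)·C(4,5-j) for j from 1 to 5.
= 8 + 112 + 336 + 280 + 56 = 792.

792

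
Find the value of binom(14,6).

3003

C(14,6) = (14·13·12·11·10·9) / 6! = 2162160 / 720 = 3003.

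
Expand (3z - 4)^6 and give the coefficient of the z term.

-18432

The general term is C(6,j)·(3z)^j·(-4)^(6-j); the z^1 term has j = 1.
C(6,1) = 6.
Coefficient = C(6,1) · 3^1 · (-4)^5 = 6 · 3 · (-1024) = -18432.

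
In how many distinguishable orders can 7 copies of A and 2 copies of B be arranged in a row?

36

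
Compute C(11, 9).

C(11,9) = C(11,2) by symmetry.
C(11,2) = (11·10) / 2! = 110 / 2 = 55.

55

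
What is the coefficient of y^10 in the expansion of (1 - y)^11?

The general term is C(11,j)·(1)^j·(-y)^(11-j); the y^10 term has j = 1.
C(11,1) = 11.
Coefficient = C(11,1) = 11.

11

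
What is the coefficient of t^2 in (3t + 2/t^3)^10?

General term: C(10,j)·(3t)^j·(2/t^3)^(10-j), with t-exponent 1j − 3(10−j) = 4j − 30.
Set 4j − 30 = 2: j = 8.
C(10,8) = 45; 3^8 = 6561; 2^2 = 4.
Coefficient = 45 · 6561 · 4 = 1180980.

1180980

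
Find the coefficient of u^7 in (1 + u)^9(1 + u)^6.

(1 + u)^9(1 + u)^6 = (1 + u)^15, so the coefficient of u^7 is C(15,7)·1^7 = 6435·1 = 6435.

6435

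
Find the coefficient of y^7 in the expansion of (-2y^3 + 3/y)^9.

489888

General term: C(9,j)·(-2y^3)^j·(3/y)^(9-j), with y-exponent 3j − 1(9−j) = 4j − 9.
Set 4j − 9 = 7: j = 4.
C(9,4) = 126; (-2)^4 = 16; 3^5 = 243.
Coefficient = 126 · 16 · 243 = 489888.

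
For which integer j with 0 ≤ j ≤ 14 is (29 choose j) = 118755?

5

C(29,j) increases on 0 ≤ j ≤ 14. C(29,4) = 23751 and C(29,5) = 118755, so j = 5.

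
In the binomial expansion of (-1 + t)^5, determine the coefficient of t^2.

-10

The general term is C(5,j)·(-1)^j·(t)^(5-j); the t^2 term has j = 3.
C(5,3) = 10.
Coefficient = C(5,3) · (-1)^3 = 10 · (-1) = -10.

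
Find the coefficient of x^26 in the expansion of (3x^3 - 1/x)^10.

General term: C(10,j)·(3x^3)^j·(-1/x)^(10-j), with x-exponent 3j − 1(10−j) = 4j − 10.
Set 4j − 10 = 26: j = 9.
C(10,9) = 10; 3^9 = 19683; (-1)^1 = -1.
Coefficient = 10 · 19683 · (-1) = -196830.

-196830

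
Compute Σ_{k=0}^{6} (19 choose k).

1 + 19 + 171 + 969 + 3876 + 11628 + 27132 = 43796.

43796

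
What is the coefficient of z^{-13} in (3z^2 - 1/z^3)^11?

-26730

General term: C(11,j)·(3z^2)^j·(-1/z^3)^(11-j), with z-exponent 2j − 3(11−j) = 5j − 33.
Set 5j − 33 = -13: j = 4.
C(11,4) = 330; 3^4 = 81; (-1)^7 = -1.
Coefficient = 330 · 81 · (-1) = -26730.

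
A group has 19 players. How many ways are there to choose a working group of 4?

This is C(19,4) = 3876.

3876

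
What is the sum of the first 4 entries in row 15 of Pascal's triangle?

1 + 15 + 105 + 455 = 576.

576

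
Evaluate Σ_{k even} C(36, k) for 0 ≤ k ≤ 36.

Even-k terms of row 36 sum to 2^35 = 34359738368.

34359738368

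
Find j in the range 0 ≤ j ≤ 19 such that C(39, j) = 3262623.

6

C(39,j) increases on 0 ≤ j ≤ 19. C(39,5) = 575757 and C(39,6) = 3262623, so j = 6.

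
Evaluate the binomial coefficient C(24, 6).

134596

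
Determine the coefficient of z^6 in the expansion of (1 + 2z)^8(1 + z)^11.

Coefficient of z^6 = Σ_{j} C(8,j)·2^j·C(11,6-j)·1^(6-j) for j from 0 to 6.
= 462 + 7392 + 36960 + 73920 + 61600 + 19712 + 1792 = 201838.

201838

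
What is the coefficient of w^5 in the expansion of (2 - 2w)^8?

The general term is C(8,j)·(2)^j·(-2w)^(8-j); the w^5 term has j = 3.
C(8,3) = 56.
Coefficient = C(8,3) · 2^3 · (-2)^5 = 56 · 8 · (-32) = -14336.

-14336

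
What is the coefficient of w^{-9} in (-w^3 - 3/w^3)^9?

-61236

General term: C(9,j)·(-w^3)^j·(-3/w^3)^(9-j), with w-exponent 3j − 3(9−j) = 6j − 27.
Set 6j − 27 = -9: j = 3.
C(9,3) = 84; (-1)^3 = -1; (-3)^6 = 729.
Coefficient = 84 · (-1) · 729 = -61236.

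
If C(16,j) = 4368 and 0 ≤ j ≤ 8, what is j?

5

C(16,j) increases on 0 ≤ j ≤ 8. C(16,4) = 1820 and C(16,5) = 4368, so j = 5.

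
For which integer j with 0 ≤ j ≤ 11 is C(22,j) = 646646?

C(22,j) increases on 0 ≤ j ≤ 11. C(22,9) = 497420 and C(22,10) = 646646, so j = 10.

10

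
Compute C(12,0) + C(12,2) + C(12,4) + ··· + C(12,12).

Even-i terms of row 12 sum to 2^11 = 2048.

2048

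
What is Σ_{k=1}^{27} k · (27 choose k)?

1811939328

Differentiating (1+x)^27 and setting x=1: Σ k·C(27,k) = 27·2^26 = 1811939328.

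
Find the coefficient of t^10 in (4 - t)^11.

44

The general term is C(11,j)·(4)^j·(-t)^(11-j); the t^10 term has j = 1.
C(11,1) = 11.
Coefficient = C(11,1) · 4^1 = 11 · 4 = 44.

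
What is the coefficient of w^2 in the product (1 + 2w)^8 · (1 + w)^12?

370

Coefficient of w^2 = Σ_{j} C(8,j)·2^j·C(12,2-j)·1^(2-j) for j from 0 to 2.
= 66 + 192 + 112 = 370.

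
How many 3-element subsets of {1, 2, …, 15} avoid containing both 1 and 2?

442

All 3-subsets: C(15,3) = 455. Those containing both fixed elements: C(13,1) = 13.
455 − 13 = 442.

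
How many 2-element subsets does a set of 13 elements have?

C(13,2) = (13·12) / 2! = 156 / 2 = 78.

78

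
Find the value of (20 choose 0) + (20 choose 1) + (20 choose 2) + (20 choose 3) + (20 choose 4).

6196

1 + 20 + 190 + 1140 + 4845 = 6196.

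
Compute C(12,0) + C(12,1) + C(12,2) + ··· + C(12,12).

4096

The entries of row 12 sum to 2^12 = 4096.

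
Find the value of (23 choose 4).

8855

C(23,4) = (23·22·21·20) / 4! = 212520 / 24 = 8855.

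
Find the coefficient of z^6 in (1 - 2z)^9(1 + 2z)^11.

-3072

Coefficient of z^6 = Σ_{j} C(9,j)·(-2)^j·C(11,6-j)·2^(6-j) for j from 0 to 6.
= 29568 + (-266112) + 760320 + (-887040) + 443520 + (-88704) + 5376 = -3072.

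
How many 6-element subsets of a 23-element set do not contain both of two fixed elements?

94962

All 6-subsets: C(23,6) = 100947. Those containing both fixed elements: C(21,4) = 5985.
100947 − 5985 = 94962.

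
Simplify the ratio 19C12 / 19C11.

2/3

C(n,k+1)/C(n,k) = (n−k)/(k+1) = (19−11)/(11+1) = 8/12 = 2/3.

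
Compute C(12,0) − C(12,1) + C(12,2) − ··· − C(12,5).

-462

The partial alternating sum Σ_{k=0}^{5} (−1)^k C(12,k) = (−1)^5 C(11,5) = -462.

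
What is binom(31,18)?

206253075

C(31,18) = C(31,13) by symmetry.
C(31,13) = (31·30·29·28·27·26·25·24·23·22·21·20·19) / 13! = 1284342188088960000 / 6227020800 = 206253075.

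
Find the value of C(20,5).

15504

C(20,5) = (20·19·18·17·16) / 5! = 1860480 / 120 = 15504.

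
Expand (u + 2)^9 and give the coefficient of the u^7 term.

The general term is C(9,j)·(u)^j·(2)^(9-j); the u^7 term has j = 7.
C(9,7) = 36.
Coefficient = C(9,7) · 2^2 = 36 · 4 = 144.

144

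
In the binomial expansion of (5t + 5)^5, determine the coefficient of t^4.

The general term is C(5,j)·(5t)^j·(5)^(5-j); the t^4 term has j = 4.
C(5,4) = 5.
Coefficient = C(5,4) · 5^4 · 5^1 = 5 · 625 · 5 = 15625.

15625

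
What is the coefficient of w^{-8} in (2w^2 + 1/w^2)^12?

7920

General term: C(12,j)·(2w^2)^j·(1/w^2)^(12-j), with w-exponent 2j − 2(12−j) = 4j − 24.
Set 4j − 24 = -8: j = 4.
C(12,4) = 495; 2^4 = 16; 1^8 = 1.
Coefficient = 495 · 16 · 1 = 7920.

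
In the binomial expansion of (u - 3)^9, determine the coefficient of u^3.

61236

The general term is C(9,j)·(u)^j·(-3)^(9-j); the u^3 term has j = 3.
C(9,3) = 84.
Coefficient = C(9,3) · (-3)^6 = 84 · 729 = 61236.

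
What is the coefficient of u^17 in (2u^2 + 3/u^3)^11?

General term: C(11,j)·(2u^2)^j·(3/u^3)^(11-j), with u-exponent 2j − 3(11−j) = 5j − 33.
Set 5j − 33 = 17: j = 10.
C(11,10) = 11; 2^10 = 1024; 3^1 = 3.
Coefficient = 11 · 1024 · 3 = 33792.

33792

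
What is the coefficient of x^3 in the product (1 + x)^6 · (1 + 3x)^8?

3404

Coefficient of x^3 = Σ_{j} C(6,j)·1^j·C(8,3-j)·3^(3-j) for j from 0 to 3.
= 1512 + 1512 + 360 + 20 = 3404.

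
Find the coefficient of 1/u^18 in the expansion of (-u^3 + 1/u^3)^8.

General term: C(8,j)·(-u^3)^j·(1/u^3)^(8-j), with u-exponent 3j − 3(8−j) = 6j − 24.
Set 6j − 24 = -18: j = 1.
C(8,1) = 8; (-1)^1 = -1; 1^7 = 1.
Coefficient = 8 · (-1) · 1 = -8.

-8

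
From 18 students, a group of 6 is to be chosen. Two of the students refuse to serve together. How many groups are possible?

16744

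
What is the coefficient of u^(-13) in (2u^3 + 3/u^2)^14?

515852064

General term: C(14,j)·(2u^3)^j·(3/u^2)^(14-j), with u-exponent 3j − 2(14−j) = 5j − 28.
Set 5j − 28 = -13: j = 3.
C(14,3) = 364; 2^3 = 8; 3^11 = 177147.
Coefficient = 364 · 8 · 177147 = 515852064.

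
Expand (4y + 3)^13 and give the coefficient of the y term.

The general term is C(13,j)·(4y)^j·(3)^(13-j); the y^1 term has j = 1.
C(13,1) = 13.
Coefficient = C(13,1) · 4^1 · 3^12 = 13 · 4 · 531441 = 27634932.

27634932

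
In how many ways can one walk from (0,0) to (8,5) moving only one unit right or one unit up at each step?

1287

Each path is a sequence of 13 steps with 8 rights: C(13,8) = 1287.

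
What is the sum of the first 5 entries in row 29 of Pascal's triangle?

27841

1 + 29 + 406 + 3654 + 23751 = 27841.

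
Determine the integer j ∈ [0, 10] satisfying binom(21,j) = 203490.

8

C(21,j) increases on 0 ≤ j ≤ 10. C(21,7) = 116280 and C(21,8) = 203490, so j = 8.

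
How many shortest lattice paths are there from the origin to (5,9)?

Each path is a sequence of 14 steps with 5 rights: C(14,5) = 2002.

2002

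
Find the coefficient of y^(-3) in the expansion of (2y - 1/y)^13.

General term: C(13,j)·(2y)^j·(-1/y)^(13-j), with y-exponent 1j − 1(13−j) = 2j − 13.
Set 2j − 13 = -3: j = 5.
C(13,5) = 1287; 2^5 = 32; (-1)^8 = 1.
Coefficient = 1287 · 32 · 1 = 41184.

41184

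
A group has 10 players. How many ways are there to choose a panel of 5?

This is C(10,5) = 252.

252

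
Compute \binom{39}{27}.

3910797436

C(39,27) = C(39,12) by symmetry.
C(39,12) = (39·38·37·36·35·34·33·32·31·30·29·28) / 12! = 1873278229119897600 / 479001600 = 3910797436.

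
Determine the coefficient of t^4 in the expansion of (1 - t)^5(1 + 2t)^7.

Coefficient of t^4 = Σ_{j} C(5,j)·(-1)^j·C(7,4-j)·2^(4-j) for j from 0 to 4.
= 560 + (-1400) + 840 + (-140) + 5 = -135.

-135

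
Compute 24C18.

C(24,18) = C(24,6) by symmetry.
C(24,6) = (24·23·22·21·20·19) / 6! = 96909120 / 720 = 134596.

134596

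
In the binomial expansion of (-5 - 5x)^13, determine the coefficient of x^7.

-2094726562500

The general term is C(13,j)·(-5)^j·(-5x)^(13-j); the x^7 term has j = 6.
C(13,6) = 1716.
Coefficient = C(13,6) · (-5)^6 · (-5)^7 = 1716 · 15625 · (-78125) = -2094726562500.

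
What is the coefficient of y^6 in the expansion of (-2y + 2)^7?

The general term is C(7,j)·(-2y)^j·(2)^(7-j); the y^6 term has j = 6.
C(7,6) = 7.
Coefficient = C(7,6) · (-2)^6 · 2^1 = 7 · 64 · 2 = 896.

896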